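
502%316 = 186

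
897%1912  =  897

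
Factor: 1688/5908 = 2/7  =  2^1*7^ ( - 1 )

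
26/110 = 13/55 = 0.24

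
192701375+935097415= 1127798790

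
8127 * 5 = 40635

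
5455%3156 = 2299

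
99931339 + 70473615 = 170404954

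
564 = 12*47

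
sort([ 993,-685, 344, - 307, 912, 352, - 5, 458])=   [- 685,-307,- 5, 344, 352, 458, 912,993]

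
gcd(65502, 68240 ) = 2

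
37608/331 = 113 + 205/331 = 113.62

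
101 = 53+48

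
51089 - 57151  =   - 6062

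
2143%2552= 2143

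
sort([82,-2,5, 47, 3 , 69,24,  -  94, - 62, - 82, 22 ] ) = [ - 94, - 82, - 62, - 2,3,5,22,24, 47,69, 82 ] 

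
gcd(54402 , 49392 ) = 6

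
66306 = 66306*1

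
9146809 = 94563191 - 85416382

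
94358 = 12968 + 81390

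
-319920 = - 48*6665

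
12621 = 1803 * 7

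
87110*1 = 87110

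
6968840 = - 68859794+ 75828634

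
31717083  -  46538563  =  -14821480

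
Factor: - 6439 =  - 47^1*137^1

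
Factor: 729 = 3^6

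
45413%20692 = 4029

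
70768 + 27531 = 98299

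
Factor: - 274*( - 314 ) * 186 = 2^3*3^1*31^1*137^1*157^1 =16002696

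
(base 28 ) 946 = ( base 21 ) G5D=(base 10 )7174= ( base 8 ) 16006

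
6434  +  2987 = 9421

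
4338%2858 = 1480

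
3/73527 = 1/24509 = 0.00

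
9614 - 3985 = 5629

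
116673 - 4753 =111920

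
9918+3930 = 13848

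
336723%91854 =61161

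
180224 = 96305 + 83919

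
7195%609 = 496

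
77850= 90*865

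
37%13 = 11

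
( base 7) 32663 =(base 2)10000000100100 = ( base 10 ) 8228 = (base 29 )9ML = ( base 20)10b8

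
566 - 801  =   - 235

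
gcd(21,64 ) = 1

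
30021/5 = 6004 + 1/5=6004.20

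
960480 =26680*36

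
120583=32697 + 87886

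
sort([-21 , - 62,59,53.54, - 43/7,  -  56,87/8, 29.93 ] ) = [ - 62, - 56, - 21, - 43/7,87/8,29.93,53.54, 59 ] 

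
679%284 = 111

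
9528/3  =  3176 = 3176.00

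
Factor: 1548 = 2^2*3^2*43^1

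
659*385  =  253715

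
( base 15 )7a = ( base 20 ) 5F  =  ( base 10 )115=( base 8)163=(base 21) 5a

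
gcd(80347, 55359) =1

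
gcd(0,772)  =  772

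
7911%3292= 1327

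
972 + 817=1789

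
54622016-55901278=-1279262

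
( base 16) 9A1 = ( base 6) 15225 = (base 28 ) 341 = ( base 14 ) C81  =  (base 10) 2465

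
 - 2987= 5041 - 8028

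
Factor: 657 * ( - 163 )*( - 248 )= 26558568= 2^3*3^2 * 31^1*73^1*163^1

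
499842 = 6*83307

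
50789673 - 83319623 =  - 32529950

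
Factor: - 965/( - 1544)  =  5/8 = 2^( - 3)* 5^1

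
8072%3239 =1594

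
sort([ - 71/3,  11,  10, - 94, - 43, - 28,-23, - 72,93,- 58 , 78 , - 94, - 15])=[ - 94, - 94, - 72, - 58, - 43, - 28, - 71/3, - 23, - 15, 10,11, 78, 93] 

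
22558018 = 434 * 51977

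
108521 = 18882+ 89639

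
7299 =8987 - 1688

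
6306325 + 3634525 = 9940850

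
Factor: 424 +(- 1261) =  - 3^3 *31^1 = - 837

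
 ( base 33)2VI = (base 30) 3h9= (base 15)e49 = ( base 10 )3219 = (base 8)6223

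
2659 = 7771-5112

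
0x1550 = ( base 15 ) 193B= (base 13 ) 2639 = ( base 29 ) 6e4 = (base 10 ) 5456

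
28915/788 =28915/788 = 36.69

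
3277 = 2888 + 389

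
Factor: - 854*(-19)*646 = 2^2*7^1 * 17^1*19^2*61^1 =10481996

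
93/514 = 93/514 = 0.18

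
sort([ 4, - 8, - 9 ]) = [ - 9 , - 8 , 4 ] 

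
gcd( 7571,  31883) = 1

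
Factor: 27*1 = 27= 3^3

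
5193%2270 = 653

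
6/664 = 3/332 = 0.01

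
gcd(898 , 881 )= 1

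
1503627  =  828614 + 675013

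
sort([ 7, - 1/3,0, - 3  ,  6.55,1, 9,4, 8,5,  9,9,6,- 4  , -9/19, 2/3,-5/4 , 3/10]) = [ - 4, - 3, - 5/4, - 9/19, - 1/3,0 , 3/10, 2/3, 1, 4 , 5, 6,6.55,7, 8, 9, 9, 9] 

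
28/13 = 28/13= 2.15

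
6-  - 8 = 14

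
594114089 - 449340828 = 144773261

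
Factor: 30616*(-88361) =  - 2^3*7^1 * 13^1 * 43^1 * 89^1*971^1 = - 2705260376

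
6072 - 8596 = -2524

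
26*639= 16614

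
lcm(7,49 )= 49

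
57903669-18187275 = 39716394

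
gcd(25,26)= 1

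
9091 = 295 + 8796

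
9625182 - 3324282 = 6300900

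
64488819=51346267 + 13142552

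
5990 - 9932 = -3942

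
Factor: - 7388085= - 3^1*5^1 * 269^1*1831^1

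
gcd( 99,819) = 9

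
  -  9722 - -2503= - 7219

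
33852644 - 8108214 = 25744430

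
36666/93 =12222/31 = 394.26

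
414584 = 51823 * 8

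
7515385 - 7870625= -355240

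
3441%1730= 1711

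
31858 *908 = 28927064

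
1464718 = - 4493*( - 326 )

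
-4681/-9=520+1/9 = 520.11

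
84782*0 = 0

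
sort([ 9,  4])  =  [ 4,9]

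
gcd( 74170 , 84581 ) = 1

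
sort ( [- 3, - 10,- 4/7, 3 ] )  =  [- 10,-3,-4/7 , 3 ]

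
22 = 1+21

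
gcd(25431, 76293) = 25431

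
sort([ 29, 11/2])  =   [ 11/2,29] 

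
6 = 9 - 3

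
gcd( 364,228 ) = 4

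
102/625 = 102/625 = 0.16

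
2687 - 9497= - 6810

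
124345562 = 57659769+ 66685793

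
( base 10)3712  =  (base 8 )7200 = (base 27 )52D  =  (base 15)1177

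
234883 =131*1793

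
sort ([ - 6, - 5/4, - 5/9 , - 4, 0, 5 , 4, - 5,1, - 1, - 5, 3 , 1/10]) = [ - 6, - 5  , - 5,-4, - 5/4, - 1,-5/9, 0, 1/10,1,3, 4,5] 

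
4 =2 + 2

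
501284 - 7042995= -6541711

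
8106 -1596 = 6510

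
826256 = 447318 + 378938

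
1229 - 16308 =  - 15079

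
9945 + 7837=17782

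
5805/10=580 + 1/2 = 580.50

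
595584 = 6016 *99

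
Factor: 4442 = 2^1*  2221^1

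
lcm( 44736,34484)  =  1655232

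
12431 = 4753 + 7678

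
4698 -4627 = 71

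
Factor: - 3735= - 3^2  *  5^1*83^1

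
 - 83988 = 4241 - 88229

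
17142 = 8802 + 8340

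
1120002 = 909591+210411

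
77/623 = 11/89 =0.12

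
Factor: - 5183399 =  - 13^2*30671^1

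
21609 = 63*343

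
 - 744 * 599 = - 445656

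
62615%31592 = 31023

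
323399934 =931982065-608582131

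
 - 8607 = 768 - 9375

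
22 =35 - 13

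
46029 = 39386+6643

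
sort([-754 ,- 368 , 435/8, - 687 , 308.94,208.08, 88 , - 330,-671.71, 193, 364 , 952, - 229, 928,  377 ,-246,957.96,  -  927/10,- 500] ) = [ -754, - 687, - 671.71, -500, - 368,-330 , - 246 , - 229,-927/10,435/8,88 , 193, 208.08,308.94, 364 , 377, 928,  952,957.96 ]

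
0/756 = 0 =0.00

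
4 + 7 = 11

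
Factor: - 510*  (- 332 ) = 2^3 * 3^1*5^1*17^1*83^1 = 169320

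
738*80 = 59040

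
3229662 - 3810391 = -580729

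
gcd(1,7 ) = 1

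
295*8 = 2360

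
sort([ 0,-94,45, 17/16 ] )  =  [ -94, 0,17/16,  45 ] 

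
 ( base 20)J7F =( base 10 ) 7755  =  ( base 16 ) 1e4b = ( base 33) 740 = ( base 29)96c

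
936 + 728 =1664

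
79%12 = 7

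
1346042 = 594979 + 751063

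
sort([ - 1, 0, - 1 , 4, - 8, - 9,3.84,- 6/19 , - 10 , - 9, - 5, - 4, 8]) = [ - 10 , - 9, - 9, - 8,  -  5, - 4 , - 1,-1, - 6/19, 0 , 3.84,4, 8 ] 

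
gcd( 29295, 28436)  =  1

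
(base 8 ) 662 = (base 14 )230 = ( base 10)434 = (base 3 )121002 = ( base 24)I2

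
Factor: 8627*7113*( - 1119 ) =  - 3^2*373^1*2371^1*8627^1=- 68666149269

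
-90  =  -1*90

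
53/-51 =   -  2 + 49/51 = - 1.04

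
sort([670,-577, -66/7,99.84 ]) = [ - 577,-66/7,99.84,670] 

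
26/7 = 3 + 5/7 =3.71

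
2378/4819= 2378/4819 = 0.49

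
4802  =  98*49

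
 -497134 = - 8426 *59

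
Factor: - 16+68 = 2^2 * 13^1 = 52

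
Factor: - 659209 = -17^2*2281^1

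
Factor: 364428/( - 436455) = -764/915 = -  2^2 * 3^( - 1)*5^( - 1)*61^( - 1)*191^1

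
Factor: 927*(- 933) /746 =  - 864891/746=- 2^( - 1 )*3^3*103^1*311^1*373^ ( - 1) 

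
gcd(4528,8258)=2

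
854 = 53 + 801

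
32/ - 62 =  - 1 + 15/31 = - 0.52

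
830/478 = 415/239  =  1.74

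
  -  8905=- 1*8905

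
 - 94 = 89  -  183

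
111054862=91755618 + 19299244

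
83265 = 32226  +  51039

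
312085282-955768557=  - 643683275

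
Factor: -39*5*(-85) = 16575 =3^1*5^2*13^1*17^1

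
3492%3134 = 358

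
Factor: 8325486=2^1 * 3^2 * 13^1*47^1*757^1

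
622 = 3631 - 3009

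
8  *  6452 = 51616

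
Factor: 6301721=6301721^1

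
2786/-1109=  - 3 + 541/1109 = - 2.51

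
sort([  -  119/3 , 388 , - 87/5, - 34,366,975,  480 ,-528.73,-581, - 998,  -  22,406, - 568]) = [ - 998, - 581, - 568, - 528.73, - 119/3, - 34,- 22, - 87/5,366 , 388,406,480,975]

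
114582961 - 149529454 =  - 34946493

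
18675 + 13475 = 32150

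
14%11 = 3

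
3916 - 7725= -3809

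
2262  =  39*58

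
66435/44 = 1509 + 39/44 = 1509.89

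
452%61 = 25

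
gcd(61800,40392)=24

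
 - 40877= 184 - 41061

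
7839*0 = 0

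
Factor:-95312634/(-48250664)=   47656317/24125332 = 2^( - 2)*3^1*7^(  -  1)*11^( - 1 )*29^( - 1)*37^(-1 )*73^(  -  1 )*3767^1*4217^1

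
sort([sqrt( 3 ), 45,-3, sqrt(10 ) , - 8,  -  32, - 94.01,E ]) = [ - 94.01,-32, - 8, - 3,  sqrt(3), E,sqrt(10),45]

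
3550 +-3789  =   - 239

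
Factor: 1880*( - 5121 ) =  - 2^3 * 3^2*5^1*47^1*569^1 = - 9627480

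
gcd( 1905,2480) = 5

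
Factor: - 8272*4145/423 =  - 729520/9=-2^4*3^( - 2)*5^1*11^1*829^1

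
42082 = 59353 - 17271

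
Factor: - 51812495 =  - 5^1*7^1*101^1 * 14657^1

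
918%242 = 192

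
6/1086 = 1/181= 0.01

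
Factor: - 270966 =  - 2^1*3^1*45161^1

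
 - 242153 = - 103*2351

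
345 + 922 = 1267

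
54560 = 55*992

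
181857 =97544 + 84313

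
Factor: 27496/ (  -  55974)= - 28/57 = - 2^2 *3^( - 1 )*7^1 * 19^ ( - 1) 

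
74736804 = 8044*9291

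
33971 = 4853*7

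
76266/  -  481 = -159 + 213/481  =  - 158.56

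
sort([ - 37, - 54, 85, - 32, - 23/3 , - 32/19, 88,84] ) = [ - 54, - 37, - 32, - 23/3, - 32/19,84, 85, 88] 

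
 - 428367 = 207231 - 635598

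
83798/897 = 6446/69 =93.42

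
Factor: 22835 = 5^1*4567^1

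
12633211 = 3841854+8791357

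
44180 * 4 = 176720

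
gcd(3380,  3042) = 338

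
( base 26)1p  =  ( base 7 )102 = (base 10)51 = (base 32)1j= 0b110011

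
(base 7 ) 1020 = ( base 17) 140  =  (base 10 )357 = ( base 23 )fc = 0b101100101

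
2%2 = 0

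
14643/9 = 1627=1627.00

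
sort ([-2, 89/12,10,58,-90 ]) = [- 90,-2,  89/12,  10, 58 ] 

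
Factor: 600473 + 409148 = 1009621^1 = 1009621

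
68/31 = 68/31 = 2.19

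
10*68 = 680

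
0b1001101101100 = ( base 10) 4972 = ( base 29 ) 5qd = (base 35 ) 422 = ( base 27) 6m4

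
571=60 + 511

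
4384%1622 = 1140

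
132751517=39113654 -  - 93637863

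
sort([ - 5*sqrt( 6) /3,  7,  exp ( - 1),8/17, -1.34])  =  [ - 5 * sqrt ( 6) /3, - 1.34 , exp(  -  1), 8/17, 7] 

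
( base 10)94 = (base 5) 334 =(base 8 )136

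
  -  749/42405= - 749/42405 = - 0.02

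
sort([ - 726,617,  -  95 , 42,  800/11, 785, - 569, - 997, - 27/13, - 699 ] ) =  [  -  997, - 726, - 699, - 569, - 95,-27/13, 42, 800/11,617 , 785 ]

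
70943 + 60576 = 131519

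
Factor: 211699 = 31^1 * 6829^1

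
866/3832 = 433/1916 = 0.23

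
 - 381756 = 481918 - 863674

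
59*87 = 5133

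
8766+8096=16862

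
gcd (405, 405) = 405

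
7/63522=7/63522 = 0.00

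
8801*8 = 70408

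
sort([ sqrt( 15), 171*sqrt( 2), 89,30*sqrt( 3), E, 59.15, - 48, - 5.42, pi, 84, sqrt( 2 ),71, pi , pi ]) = [ - 48, - 5.42, sqrt(2),E , pi, pi  ,  pi,sqrt(15), 30*sqrt( 3 ), 59.15, 71, 84, 89,171*sqrt( 2) ] 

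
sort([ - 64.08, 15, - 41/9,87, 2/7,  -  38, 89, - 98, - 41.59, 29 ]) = [ - 98, -64.08, - 41.59, - 38,-41/9,2/7,15, 29,87, 89] 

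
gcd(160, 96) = 32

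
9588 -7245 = 2343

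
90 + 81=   171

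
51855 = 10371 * 5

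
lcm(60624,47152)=424368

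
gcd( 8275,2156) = 1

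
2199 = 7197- 4998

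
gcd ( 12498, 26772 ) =6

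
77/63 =1 + 2/9 = 1.22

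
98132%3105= 1877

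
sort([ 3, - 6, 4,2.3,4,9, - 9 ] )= [- 9,-6,2.3,  3,4,4,9]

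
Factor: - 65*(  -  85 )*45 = 248625 = 3^2*5^3*13^1*  17^1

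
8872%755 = 567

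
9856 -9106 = 750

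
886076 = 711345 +174731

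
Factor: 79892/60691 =2^2*137^(-1)*443^(-1) * 19973^1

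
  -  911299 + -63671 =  - 974970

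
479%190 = 99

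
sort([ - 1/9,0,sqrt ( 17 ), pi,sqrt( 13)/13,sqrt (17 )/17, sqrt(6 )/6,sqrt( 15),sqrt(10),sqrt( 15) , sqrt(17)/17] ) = [ - 1/9, 0, sqrt( 17)/17,sqrt( 17)/17,sqrt (13 ) /13,  sqrt ( 6) /6,pi , sqrt( 10),sqrt( 15), sqrt( 15 ), sqrt(17 ) ] 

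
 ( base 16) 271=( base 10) 625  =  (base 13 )391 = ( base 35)HU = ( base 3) 212011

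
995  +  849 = 1844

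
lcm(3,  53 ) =159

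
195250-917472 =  - 722222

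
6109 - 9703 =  - 3594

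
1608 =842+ 766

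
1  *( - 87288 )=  - 87288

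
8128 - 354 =7774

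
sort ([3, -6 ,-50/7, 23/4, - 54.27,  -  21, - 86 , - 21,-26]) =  [ - 86, - 54.27, - 26, -21,  -  21,-50/7,-6, 3, 23/4] 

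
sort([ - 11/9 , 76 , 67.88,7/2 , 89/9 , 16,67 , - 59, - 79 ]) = [ - 79, - 59, - 11/9,7/2,89/9 , 16,67,67.88,76]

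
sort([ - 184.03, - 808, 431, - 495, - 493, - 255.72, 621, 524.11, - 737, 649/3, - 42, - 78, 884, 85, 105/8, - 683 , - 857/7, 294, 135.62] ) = [- 808, - 737, - 683,-495,  -  493, - 255.72,  -  184.03,- 857/7, - 78, - 42 , 105/8,  85, 135.62, 649/3, 294  ,  431, 524.11, 621, 884]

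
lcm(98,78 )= 3822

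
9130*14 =127820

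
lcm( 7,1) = 7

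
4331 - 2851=1480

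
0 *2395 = 0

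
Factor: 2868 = 2^2* 3^1* 239^1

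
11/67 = 11/67 = 0.16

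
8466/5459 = 1 + 3007/5459 =1.55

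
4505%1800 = 905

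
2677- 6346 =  - 3669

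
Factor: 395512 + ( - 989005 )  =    -  593493=   -3^1*197831^1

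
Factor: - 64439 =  - 64439^1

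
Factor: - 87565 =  - 5^1*83^1*211^1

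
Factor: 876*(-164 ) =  - 2^4*3^1*41^1 *73^1 = - 143664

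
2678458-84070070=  - 81391612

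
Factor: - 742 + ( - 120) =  - 2^1*431^1 = - 862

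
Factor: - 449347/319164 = -2^( - 2)*3^(-1 )*26597^(  -  1) * 449347^1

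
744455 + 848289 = 1592744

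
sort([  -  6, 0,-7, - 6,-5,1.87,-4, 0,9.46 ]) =[ - 7,-6, - 6,  -  5, - 4,0, 0, 1.87, 9.46]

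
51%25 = 1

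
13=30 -17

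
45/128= 45/128 = 0.35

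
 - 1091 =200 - 1291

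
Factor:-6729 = - 3^1*2243^1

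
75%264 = 75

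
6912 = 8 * 864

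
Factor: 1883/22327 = 7^1*83^( - 1)  =  7/83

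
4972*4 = 19888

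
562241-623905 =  - 61664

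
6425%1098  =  935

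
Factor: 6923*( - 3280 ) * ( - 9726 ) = 2^5*3^1 *5^1*7^1*23^1*41^1*43^1*1621^1 = 220852561440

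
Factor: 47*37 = 37^1*47^1 = 1739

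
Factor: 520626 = 2^1*3^1 * 86771^1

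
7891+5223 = 13114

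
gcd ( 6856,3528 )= 8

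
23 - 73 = -50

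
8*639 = 5112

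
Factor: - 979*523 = - 512017 = -11^1* 89^1*523^1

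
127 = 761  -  634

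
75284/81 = 929 + 35/81 = 929.43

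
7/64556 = 7/64556 = 0.00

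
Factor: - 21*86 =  - 2^1*3^1 * 7^1 * 43^1 =-1806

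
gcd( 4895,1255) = 5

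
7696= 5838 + 1858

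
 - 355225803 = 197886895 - 553112698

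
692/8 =173/2 = 86.50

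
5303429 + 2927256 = 8230685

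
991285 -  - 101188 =1092473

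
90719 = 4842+85877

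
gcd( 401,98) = 1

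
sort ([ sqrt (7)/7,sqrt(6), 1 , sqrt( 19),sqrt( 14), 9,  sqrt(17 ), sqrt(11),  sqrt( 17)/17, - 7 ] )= [ - 7,sqrt( 17) /17 , sqrt( 7)/7,1, sqrt (6), sqrt(11), sqrt(14), sqrt(17) , sqrt(19),9 ] 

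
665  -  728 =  - 63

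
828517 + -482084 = 346433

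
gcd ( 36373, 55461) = 1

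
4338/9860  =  2169/4930 = 0.44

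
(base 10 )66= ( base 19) 39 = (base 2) 1000010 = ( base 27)2c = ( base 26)2e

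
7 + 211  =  218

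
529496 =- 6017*( - 88)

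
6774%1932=978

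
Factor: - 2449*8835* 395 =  - 3^1*5^2*19^1*31^2*79^2  =  -  8546581425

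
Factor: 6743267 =6743267^1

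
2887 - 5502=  -2615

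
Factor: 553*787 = 435211 =7^1*79^1 * 787^1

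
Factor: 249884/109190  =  698/305  =  2^1*5^ ( - 1)*61^( - 1) *349^1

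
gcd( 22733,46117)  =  1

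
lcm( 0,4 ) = 0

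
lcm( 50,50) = 50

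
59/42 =59/42 = 1.40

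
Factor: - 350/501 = - 2^1*3^( - 1 )*5^2*7^1 * 167^( - 1) 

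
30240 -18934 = 11306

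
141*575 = 81075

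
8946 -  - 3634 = 12580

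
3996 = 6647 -2651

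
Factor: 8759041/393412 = 2^(  -  2)*59^ (-1)*1283^1*1667^( - 1 )*6827^1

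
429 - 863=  - 434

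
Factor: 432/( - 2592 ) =  -  2^(-1 )*3^( - 1) = - 1/6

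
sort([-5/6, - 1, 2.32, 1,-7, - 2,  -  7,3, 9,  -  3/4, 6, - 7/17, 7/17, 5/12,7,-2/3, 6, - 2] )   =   [-7,- 7, - 2,-2, - 1,-5/6, - 3/4, - 2/3, - 7/17, 7/17, 5/12,1,2.32, 3, 6, 6, 7, 9]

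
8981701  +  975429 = 9957130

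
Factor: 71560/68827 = 2^3*5^1*11^( - 1) *1789^1*6257^(  -  1) 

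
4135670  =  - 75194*( - 55 )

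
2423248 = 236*10268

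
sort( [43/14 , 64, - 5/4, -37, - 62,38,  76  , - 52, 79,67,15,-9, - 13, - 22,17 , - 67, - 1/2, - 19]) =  [  -  67, - 62, - 52, - 37 , -22, - 19, - 13, - 9, - 5/4, - 1/2,  43/14, 15,17, 38, 64 , 67, 76, 79]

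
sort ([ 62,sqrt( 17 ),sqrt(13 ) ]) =[ sqrt( 13 ),sqrt(17 ), 62 ]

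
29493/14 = 2106 + 9/14 = 2106.64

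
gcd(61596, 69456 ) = 12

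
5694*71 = 404274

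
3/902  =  3/902 = 0.00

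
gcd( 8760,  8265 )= 15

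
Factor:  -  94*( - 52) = 2^3*13^1*47^1  =  4888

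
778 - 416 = 362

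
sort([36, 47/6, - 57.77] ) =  [-57.77,47/6,36] 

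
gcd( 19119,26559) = 3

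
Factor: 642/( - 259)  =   - 2^1*3^1*7^(-1)*37^( - 1 )*107^1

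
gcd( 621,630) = 9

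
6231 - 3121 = 3110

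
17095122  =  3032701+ 14062421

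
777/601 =1 + 176/601 = 1.29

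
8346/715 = 642/55= 11.67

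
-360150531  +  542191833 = 182041302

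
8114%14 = 8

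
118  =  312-194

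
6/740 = 3/370 = 0.01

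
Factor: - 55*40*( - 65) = 143000 = 2^3* 5^3*11^1*13^1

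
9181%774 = 667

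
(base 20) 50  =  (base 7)202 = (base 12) 84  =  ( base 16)64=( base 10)100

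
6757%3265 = 227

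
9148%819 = 139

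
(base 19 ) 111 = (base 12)279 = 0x17d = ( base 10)381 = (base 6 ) 1433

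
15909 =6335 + 9574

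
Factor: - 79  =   - 79^1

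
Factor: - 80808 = -2^3*3^1*7^1*13^1 * 37^1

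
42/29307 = 14/9769 = 0.00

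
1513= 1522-9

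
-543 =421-964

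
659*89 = 58651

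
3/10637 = 3/10637 = 0.00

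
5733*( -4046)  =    -  23195718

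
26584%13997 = 12587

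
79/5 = 79/5 = 15.80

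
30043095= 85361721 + -55318626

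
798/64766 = 399/32383= 0.01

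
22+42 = 64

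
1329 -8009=-6680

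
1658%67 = 50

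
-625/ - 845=125/169 = 0.74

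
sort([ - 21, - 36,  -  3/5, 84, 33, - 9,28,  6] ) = [ - 36,-21, - 9,-3/5 , 6 , 28, 33,  84]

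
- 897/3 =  - 299 = - 299.00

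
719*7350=5284650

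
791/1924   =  791/1924= 0.41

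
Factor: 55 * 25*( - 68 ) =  - 93500 =- 2^2*5^3*11^1*17^1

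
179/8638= 179/8638 = 0.02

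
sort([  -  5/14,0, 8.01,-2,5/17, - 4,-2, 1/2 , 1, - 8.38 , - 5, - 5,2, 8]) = [ - 8.38,-5 ,-5, - 4,  -  2, - 2, - 5/14, 0, 5/17, 1/2, 1,2, 8, 8.01 ] 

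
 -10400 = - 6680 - 3720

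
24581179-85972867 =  - 61391688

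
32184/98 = 328+ 20/49 = 328.41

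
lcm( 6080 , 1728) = 164160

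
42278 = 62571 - 20293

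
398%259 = 139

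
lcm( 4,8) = 8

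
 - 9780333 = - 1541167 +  - 8239166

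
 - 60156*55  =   - 3308580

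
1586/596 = 793/298=2.66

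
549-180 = 369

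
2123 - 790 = 1333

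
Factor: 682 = 2^1* 11^1*31^1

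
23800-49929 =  - 26129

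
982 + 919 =1901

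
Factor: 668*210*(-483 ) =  - 2^3*3^2*5^1*7^2  *23^1*167^1   =  -  67755240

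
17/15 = 1 + 2/15 = 1.13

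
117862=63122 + 54740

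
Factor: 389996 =2^2*97499^1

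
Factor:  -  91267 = - 11^1*8297^1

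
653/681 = 653/681 = 0.96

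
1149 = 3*383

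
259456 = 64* 4054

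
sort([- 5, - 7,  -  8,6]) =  [ - 8,- 7,-5 , 6 ] 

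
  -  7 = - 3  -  4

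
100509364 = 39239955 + 61269409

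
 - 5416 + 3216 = -2200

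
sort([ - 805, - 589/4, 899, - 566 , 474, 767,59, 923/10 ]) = [-805, - 566, - 589/4 , 59, 923/10, 474,767, 899]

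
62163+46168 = 108331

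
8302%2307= 1381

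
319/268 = 319/268 = 1.19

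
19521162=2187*8926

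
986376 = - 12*(-82198)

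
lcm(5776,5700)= 433200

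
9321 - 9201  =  120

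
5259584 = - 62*( - 84832 )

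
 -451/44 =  -41/4 = - 10.25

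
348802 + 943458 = 1292260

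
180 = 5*36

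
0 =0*98682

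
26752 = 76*352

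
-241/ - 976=241/976 = 0.25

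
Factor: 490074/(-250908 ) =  - 2^ (  -  1)*7^ ( - 1)*13^1*29^( - 1) * 61^1=-793/406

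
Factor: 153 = 3^2*17^1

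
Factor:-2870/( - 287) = 10= 2^1*5^1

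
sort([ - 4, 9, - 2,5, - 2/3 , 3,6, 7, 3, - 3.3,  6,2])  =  [ - 4, - 3.3 , - 2,-2/3,2,3,3,5,6  ,  6,7,9] 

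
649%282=85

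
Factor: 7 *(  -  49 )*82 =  - 2^1*7^3*41^1 = - 28126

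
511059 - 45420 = 465639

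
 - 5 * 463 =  - 2315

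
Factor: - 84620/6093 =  - 2^2*3^( - 2)*5^1 * 677^( - 1 ) *4231^1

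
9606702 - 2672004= 6934698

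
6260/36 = 1565/9 = 173.89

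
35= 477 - 442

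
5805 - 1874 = 3931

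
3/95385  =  1/31795 = 0.00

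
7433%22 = 19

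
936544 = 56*16724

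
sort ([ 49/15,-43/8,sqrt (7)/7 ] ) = [-43/8, sqrt (7) /7,49/15]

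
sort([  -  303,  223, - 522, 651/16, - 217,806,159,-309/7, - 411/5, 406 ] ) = [ -522, - 303, - 217,-411/5, - 309/7,651/16, 159,223,406,806 ]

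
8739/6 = 2913/2 = 1456.50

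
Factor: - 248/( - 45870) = 2^2*3^( - 1)*5^(-1 )*11^ ( - 1)*31^1*139^( - 1 ) = 124/22935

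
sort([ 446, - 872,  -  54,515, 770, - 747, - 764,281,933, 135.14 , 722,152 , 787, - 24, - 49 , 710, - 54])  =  [ - 872, - 764,-747, - 54,-54, - 49, - 24 , 135.14 , 152, 281, 446,515, 710, 722,770, 787,933]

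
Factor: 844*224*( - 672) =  - 2^12*3^1*7^2*211^1 = -127045632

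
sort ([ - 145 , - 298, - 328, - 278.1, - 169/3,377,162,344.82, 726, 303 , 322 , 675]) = [ - 328, - 298, - 278.1,-145, - 169/3,162, 303,322, 344.82,377, 675,726]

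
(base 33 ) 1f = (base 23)22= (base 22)24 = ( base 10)48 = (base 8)60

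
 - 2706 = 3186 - 5892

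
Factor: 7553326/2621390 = 3776663/1310695 =5^( - 1)*  11^1*262139^( - 1)*343333^1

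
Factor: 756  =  2^2*3^3* 7^1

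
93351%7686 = 1119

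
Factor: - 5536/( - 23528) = 4/17 = 2^2*17^( - 1)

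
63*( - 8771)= - 552573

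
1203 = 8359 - 7156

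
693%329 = 35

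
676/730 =338/365  =  0.93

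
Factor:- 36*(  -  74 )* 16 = 2^7 *3^2*37^1 = 42624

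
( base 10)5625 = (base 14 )209b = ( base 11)4254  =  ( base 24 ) 9I9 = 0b1010111111001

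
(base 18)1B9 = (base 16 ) 213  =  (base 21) 146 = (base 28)IR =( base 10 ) 531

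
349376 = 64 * 5459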